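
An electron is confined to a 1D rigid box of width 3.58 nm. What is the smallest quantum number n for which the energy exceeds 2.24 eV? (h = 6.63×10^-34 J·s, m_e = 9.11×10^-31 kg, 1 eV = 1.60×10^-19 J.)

n = 9

E_1 = h²/(8m_eL²) = 4.706×10^-21 J = 0.02941 eV.
Need n² > 2.24/0.02941 = 76.16, i.e. n > 8.727.
The smallest integer satisfying this is n = 9.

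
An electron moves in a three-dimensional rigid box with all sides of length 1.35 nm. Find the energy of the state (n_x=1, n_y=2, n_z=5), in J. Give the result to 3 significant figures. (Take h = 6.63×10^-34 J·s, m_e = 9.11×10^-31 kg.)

For a 3D rectangular well E = (h²/8m_e)·Σ n_i²/L_i² = (6.63×10^-34)²/(8·9.11×10^-31) · [1²/(1.35 nm)² + 2²/(1.35 nm)² + 5²/(1.35 nm)²].
Evaluating gives E = 9.93×10^-19 J.

E = 9.93×10^-19 J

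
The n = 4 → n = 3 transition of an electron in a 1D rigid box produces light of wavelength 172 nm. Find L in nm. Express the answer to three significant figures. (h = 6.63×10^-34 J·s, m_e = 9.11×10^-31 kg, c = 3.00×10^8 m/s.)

L = 0.604 nm

The photon carries ΔE = hc/λ = 6.63×10^-34·3.00×10^8/1.72×10^-7 m = 1.156×10^-18 J.
Since ΔE = (4² − 3²)E_1, E_1 = 1.651×10^-19 J, and L = h/√(8m_eE_1) = 6.04×10^-10 m = 0.604 nm.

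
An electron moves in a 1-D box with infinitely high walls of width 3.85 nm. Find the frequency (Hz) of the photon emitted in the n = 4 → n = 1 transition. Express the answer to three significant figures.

E_1 = h²/(8m_eL²) = 4.065×10^-21 J and ΔE = (4² − 1²)E_1 = 6.098×10^-20 J.
f = ΔE/h = 6.098×10^-20/6.626×10^-34 = 9.20×10^13 Hz.

f = 9.20×10^13 Hz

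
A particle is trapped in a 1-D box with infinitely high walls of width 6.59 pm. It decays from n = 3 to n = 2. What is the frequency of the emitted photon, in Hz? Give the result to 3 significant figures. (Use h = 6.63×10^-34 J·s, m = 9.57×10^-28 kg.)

f = 9.97×10^15 Hz

E_1 = h²/(8mL²) = 1.322×10^-18 J and ΔE = (3² − 2²)E_1 = 6.610×10^-18 J.
f = ΔE/h = 6.610×10^-18/6.63×10^-34 = 9.97×10^15 Hz.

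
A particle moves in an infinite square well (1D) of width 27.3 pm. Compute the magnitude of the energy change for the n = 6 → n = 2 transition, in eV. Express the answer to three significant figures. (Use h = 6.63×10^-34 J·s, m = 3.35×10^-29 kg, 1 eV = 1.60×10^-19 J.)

|ΔE| = 440 eV

E_1 = h²/(8mL²) = 2.201×10^-18 J.
|ΔE| = |6² − 2²|·E_1 = 32·2.201×10^-18 J = 7.043×10^-17 J = 440 eV.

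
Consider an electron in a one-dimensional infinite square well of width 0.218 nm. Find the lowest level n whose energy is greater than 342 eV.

E_1 = h²/(8m_eL²) = 1.268×10^-18 J = 7.915 eV.
Need n² > 342/7.915 = 43.21, i.e. n > 6.573.
The smallest integer satisfying this is n = 7.

n = 7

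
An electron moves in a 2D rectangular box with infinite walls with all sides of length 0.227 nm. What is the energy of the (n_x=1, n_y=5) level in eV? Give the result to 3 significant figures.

For a 2D rectangular well E = (h²/8m_e)·Σ n_i²/L_i² = (6.626×10^-34)²/(8·9.109×10^-31) · [1²/(0.227 nm)² + 5²/(0.227 nm)²].
Evaluating gives E = 3.040×10^-17 J = 190 eV.

E = 190 eV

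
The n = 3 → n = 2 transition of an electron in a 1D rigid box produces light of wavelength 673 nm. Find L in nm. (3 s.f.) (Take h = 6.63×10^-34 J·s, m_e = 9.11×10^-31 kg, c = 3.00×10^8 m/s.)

The photon carries ΔE = hc/λ = 6.63×10^-34·3.00×10^8/6.73×10^-7 m = 2.955×10^-19 J.
Since ΔE = (3² − 2²)E_1, E_1 = 5.910×10^-20 J, and L = h/√(8m_eE_1) = 1.01×10^-9 m = 1.01 nm.

L = 1.01 nm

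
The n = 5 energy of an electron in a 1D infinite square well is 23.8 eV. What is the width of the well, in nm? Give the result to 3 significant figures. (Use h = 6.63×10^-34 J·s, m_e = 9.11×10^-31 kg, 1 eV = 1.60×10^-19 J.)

L = 0.629 nm

From E_n = n²h²/(8m_eL²), L = n·h/√(8m_eE_n).
E_5 = 23.8 eV = 3.808×10^-18 J, so L = 5·6.63×10^-34/√(8·9.11×10^-31·3.808×10^-18) = 6.29×10^-10 m = 0.629 nm.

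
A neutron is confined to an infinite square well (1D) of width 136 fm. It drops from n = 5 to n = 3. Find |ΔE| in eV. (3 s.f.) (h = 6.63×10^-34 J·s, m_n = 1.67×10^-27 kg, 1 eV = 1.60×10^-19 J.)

E_1 = h²/(8m_nL²) = 1.779×10^-15 J.
|ΔE| = |5² − 3²|·E_1 = 16·1.779×10^-15 J = 2.846×10^-14 J = 1.78×10^5 eV.

|ΔE| = 1.78×10^5 eV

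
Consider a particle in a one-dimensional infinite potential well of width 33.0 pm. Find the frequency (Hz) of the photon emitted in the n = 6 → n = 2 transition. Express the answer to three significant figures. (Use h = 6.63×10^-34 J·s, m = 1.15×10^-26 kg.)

f = 2.12×10^14 Hz

E_1 = h²/(8mL²) = 4.387×10^-21 J and ΔE = (6² − 2²)E_1 = 1.404×10^-19 J.
f = ΔE/h = 1.404×10^-19/6.63×10^-34 = 2.12×10^14 Hz.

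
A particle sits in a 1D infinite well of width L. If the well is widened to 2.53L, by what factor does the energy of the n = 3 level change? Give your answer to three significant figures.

0.156

E_n ∝ 1/L², so the energy scales by 1/2.53² = 0.156.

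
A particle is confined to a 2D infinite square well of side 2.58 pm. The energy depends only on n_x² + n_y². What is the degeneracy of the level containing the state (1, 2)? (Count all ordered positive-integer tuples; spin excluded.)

The level has n_x² + n_y² = 5. The ordered positive-integer solutions are (1, 2), (2, 1).
That gives 2 states.

degeneracy = 2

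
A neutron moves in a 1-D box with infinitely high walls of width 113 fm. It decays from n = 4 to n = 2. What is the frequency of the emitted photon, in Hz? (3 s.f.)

f = 4.65×10^19 Hz

E_1 = h²/(8m_nL²) = 2.566×10^-15 J and ΔE = (4² − 2²)E_1 = 3.079×10^-14 J.
f = ΔE/h = 3.079×10^-14/6.626×10^-34 = 4.65×10^19 Hz.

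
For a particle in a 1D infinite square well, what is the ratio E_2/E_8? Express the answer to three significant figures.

0.0625

E_n ∝ n², so E_2/E_8 = 2²/8² = 4/64 = 0.0625.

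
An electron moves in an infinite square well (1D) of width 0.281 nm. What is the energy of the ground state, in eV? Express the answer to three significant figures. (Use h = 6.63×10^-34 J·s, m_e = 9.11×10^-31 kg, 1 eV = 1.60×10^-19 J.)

E_1 = 4.77 eV

For an infinite well E_n = n²h²/(8m_eL²), so E_1 = h²/(8m_eL²) = (6.63×10^-34)²/(8·9.11×10^-31·(2.81×10^-10 m)²) = 7.638×10^-19 J.
Converting, E_1 = 7.638×10^-19 J / (1.60×10^-19 J/eV) = 4.77 eV.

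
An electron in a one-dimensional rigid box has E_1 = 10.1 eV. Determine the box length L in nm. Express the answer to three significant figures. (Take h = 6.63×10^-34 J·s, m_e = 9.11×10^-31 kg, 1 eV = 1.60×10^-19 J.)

From E_n = n²h²/(8m_eL²), L = n·h/√(8m_eE_n).
E_1 = 10.1 eV = 1.616×10^-18 J, so L = 1·6.63×10^-34/√(8·9.11×10^-31·1.616×10^-18) = 1.93×10^-10 m = 0.193 nm.

L = 0.193 nm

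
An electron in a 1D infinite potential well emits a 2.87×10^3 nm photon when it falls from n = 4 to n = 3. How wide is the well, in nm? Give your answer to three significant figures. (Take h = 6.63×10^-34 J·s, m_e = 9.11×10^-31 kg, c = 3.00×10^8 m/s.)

L = 2.47 nm

The photon carries ΔE = hc/λ = 6.63×10^-34·3.00×10^8/2.87×10^-6 m = 6.930×10^-20 J.
Since ΔE = (4² − 3²)E_1, E_1 = 9.900×10^-21 J, and L = h/√(8m_eE_1) = 2.47×10^-9 m = 2.47 nm.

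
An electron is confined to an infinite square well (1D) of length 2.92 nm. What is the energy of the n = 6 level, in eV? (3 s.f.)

For an infinite well E_n = n²h²/(8m_eL²), so E_1 = h²/(8m_eL²) = (6.626×10^-34)²/(8·9.109×10^-31·(2.92×10^-9 m)²) = 7.066×10^-21 J.
Then E_6 = 6²·E_1 = 36·7.066×10^-21 J = 2.544×10^-19 J.
Converting, E_6 = 2.544×10^-19 J / (1.602×10^-19 J/eV) = 1.59 eV.

E_6 = 1.59 eV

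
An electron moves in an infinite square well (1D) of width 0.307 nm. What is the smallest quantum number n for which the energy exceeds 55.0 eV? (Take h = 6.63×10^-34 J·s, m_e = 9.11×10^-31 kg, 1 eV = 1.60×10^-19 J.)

E_1 = h²/(8m_eL²) = 6.399×10^-19 J = 3.999 eV.
Need n² > 55.0/3.999 = 13.75, i.e. n > 3.708.
The smallest integer satisfying this is n = 4.

n = 4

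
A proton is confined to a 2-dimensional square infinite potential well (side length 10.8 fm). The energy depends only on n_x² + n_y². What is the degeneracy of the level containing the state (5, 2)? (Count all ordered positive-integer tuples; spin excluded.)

degeneracy = 2

The level has n_x² + n_y² = 29. The ordered positive-integer solutions are (2, 5), (5, 2).
That gives 2 states.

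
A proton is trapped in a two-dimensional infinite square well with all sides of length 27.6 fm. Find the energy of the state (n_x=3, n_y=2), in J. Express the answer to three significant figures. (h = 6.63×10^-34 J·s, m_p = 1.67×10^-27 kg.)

For a 2D rectangular well E = (h²/8m_p)·Σ n_i²/L_i² = (6.63×10^-34)²/(8·1.67×10^-27) · [3²/(27.6 fm)² + 2²/(27.6 fm)²].
Evaluating gives E = 5.61×10^-13 J.

E = 5.61×10^-13 J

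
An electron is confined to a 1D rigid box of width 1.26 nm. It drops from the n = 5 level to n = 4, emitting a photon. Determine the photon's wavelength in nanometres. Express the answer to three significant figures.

λ = 582 nm

E_1 = h²/(8m_eL²) = 3.795×10^-20 J, so ΔE = (5² − 4²)E_1 = 3.416×10^-19 J.
λ = hc/ΔE = (6.626×10^-34·2.998×10^8)/3.416×10^-19 = 5.82×10^-7 m = 582 nm.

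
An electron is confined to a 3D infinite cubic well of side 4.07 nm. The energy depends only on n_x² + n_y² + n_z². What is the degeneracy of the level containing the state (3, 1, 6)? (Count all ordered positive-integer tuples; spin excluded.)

degeneracy = 6

The level has n_x² + n_y² + n_z² = 46. The ordered positive-integer solutions are (1, 3, 6), (1, 6, 3), (3, 1, 6), (3, 6, 1), (6, 1, 3), (6, 3, 1).
That gives 6 states.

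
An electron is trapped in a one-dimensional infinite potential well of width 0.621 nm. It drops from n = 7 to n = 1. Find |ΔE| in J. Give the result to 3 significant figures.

E_1 = h²/(8m_eL²) = 1.562×10^-19 J.
|ΔE| = |7² − 1²|·E_1 = 48·1.562×10^-19 J = 7.50×10^-18 J.

|ΔE| = 7.50×10^-18 J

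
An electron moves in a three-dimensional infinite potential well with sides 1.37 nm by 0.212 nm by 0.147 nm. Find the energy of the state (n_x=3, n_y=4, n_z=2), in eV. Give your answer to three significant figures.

E = 205 eV

For a 3D rectangular well E = (h²/8m_e)·Σ n_i²/L_i² = (6.626×10^-34)²/(8·9.109×10^-31) · [3²/(1.37 nm)² + 4²/(0.212 nm)² + 2²/(0.147 nm)²].
Evaluating gives E = 3.289×10^-17 J = 205 eV.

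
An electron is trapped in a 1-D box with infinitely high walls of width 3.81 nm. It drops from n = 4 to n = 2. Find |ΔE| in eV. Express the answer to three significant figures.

E_1 = h²/(8m_eL²) = 4.150×10^-21 J.
|ΔE| = |4² − 2²|·E_1 = 12·4.150×10^-21 J = 4.980×10^-20 J = 0.311 eV.

|ΔE| = 0.311 eV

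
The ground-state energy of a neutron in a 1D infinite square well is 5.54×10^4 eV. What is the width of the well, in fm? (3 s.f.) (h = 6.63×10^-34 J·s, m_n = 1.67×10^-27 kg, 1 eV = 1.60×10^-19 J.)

From E_n = n²h²/(8m_nL²), L = n·h/√(8m_nE_n).
E_1 = 5.54×10^4 eV = 8.864×10^-15 J, so L = 1·6.63×10^-34/√(8·1.67×10^-27·8.864×10^-15) = 6.09×10^-14 m = 60.9 fm.

L = 60.9 fm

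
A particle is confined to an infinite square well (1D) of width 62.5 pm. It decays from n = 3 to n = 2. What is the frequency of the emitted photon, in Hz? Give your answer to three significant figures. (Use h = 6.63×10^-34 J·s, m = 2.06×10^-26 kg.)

f = 5.15×10^12 Hz

E_1 = h²/(8mL²) = 6.828×10^-22 J and ΔE = (3² − 2²)E_1 = 3.414×10^-21 J.
f = ΔE/h = 3.414×10^-21/6.63×10^-34 = 5.15×10^12 Hz.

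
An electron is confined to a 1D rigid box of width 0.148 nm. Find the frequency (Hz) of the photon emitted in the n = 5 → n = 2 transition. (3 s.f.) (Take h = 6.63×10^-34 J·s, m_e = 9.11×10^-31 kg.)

E_1 = h²/(8m_eL²) = 2.754×10^-18 J and ΔE = (5² − 2²)E_1 = 5.783×10^-17 J.
f = ΔE/h = 5.783×10^-17/6.63×10^-34 = 8.72×10^16 Hz.

f = 8.72×10^16 Hz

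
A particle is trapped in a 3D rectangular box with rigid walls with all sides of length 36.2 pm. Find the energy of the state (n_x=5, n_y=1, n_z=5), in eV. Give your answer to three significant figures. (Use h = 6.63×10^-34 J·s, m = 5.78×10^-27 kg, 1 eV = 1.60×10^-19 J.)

For a 3D rectangular well E = (h²/8m)·Σ n_i²/L_i² = (6.63×10^-34)²/(8·5.78×10^-27) · [5²/(36.2 pm)² + 1²/(36.2 pm)² + 5²/(36.2 pm)²].
Evaluating gives E = 3.700×10^-19 J = 2.31 eV.

E = 2.31 eV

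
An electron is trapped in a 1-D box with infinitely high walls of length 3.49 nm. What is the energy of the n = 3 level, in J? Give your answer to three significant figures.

E_3 = 4.45×10^-20 J

For an infinite well E_n = n²h²/(8m_eL²), so E_1 = h²/(8m_eL²) = (6.626×10^-34)²/(8·9.109×10^-31·(3.49×10^-9 m)²) = 4.946×10^-21 J.
Then E_3 = 3²·E_1 = 9·4.946×10^-21 J = 4.45×10^-20 J.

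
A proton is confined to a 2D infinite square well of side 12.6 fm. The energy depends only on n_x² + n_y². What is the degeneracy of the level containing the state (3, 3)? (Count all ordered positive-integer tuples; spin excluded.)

degeneracy = 1

The level has n_x² + n_y² = 18. The ordered positive-integer solutions are (3, 3).
That gives 1 state.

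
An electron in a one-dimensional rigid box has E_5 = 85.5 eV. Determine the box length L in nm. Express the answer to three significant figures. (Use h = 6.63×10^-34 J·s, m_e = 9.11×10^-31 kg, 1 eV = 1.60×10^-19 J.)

From E_n = n²h²/(8m_eL²), L = n·h/√(8m_eE_n).
E_5 = 85.5 eV = 1.368×10^-17 J, so L = 5·6.63×10^-34/√(8·9.11×10^-31·1.368×10^-17) = 3.32×10^-10 m = 0.332 nm.

L = 0.332 nm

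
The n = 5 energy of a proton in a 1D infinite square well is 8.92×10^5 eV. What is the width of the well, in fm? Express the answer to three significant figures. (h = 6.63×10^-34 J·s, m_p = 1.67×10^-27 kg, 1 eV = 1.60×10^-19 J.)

From E_n = n²h²/(8m_pL²), L = n·h/√(8m_pE_n).
E_5 = 8.92×10^5 eV = 1.427×10^-13 J, so L = 5·6.63×10^-34/√(8·1.67×10^-27·1.427×10^-13) = 7.59×10^-14 m = 75.9 fm.

L = 75.9 fm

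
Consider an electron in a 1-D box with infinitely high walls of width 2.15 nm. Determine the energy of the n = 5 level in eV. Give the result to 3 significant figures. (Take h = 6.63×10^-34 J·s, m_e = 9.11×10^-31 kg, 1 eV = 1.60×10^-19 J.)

For an infinite well E_n = n²h²/(8m_eL²), so E_1 = h²/(8m_eL²) = (6.63×10^-34)²/(8·9.11×10^-31·(2.15×10^-9 m)²) = 1.305×10^-20 J.
Then E_5 = 5²·E_1 = 25·1.305×10^-20 J = 3.262×10^-19 J.
Converting, E_5 = 3.262×10^-19 J / (1.60×10^-19 J/eV) = 2.04 eV.

E_5 = 2.04 eV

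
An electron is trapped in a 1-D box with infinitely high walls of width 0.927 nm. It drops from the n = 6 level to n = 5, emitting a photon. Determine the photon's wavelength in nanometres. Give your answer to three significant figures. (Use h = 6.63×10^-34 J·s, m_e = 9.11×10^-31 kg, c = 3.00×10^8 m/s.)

E_1 = h²/(8m_eL²) = 7.019×10^-20 J, so ΔE = (6² − 5²)E_1 = 7.721×10^-19 J.
λ = hc/ΔE = (6.63×10^-34·3.00×10^8)/7.721×10^-19 = 2.58×10^-7 m = 258 nm.

λ = 258 nm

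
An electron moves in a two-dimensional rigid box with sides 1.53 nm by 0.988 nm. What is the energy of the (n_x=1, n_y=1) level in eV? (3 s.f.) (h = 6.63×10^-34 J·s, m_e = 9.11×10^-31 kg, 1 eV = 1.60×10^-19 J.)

E = 0.547 eV

For a 2D rectangular well E = (h²/8m_e)·Σ n_i²/L_i² = (6.63×10^-34)²/(8·9.11×10^-31) · [1²/(1.53 nm)² + 1²/(0.988 nm)²].
Evaluating gives E = 8.755×10^-20 J = 0.547 eV.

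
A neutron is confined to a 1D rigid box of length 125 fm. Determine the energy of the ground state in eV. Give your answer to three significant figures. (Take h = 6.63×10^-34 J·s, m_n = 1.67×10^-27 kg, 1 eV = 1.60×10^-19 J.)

E_1 = 1.32×10^4 eV

For an infinite well E_n = n²h²/(8m_nL²), so E_1 = h²/(8m_nL²) = (6.63×10^-34)²/(8·1.67×10^-27·(1.25×10^-13 m)²) = 2.106×10^-15 J.
Converting, E_1 = 2.106×10^-15 J / (1.60×10^-19 J/eV) = 1.32×10^4 eV.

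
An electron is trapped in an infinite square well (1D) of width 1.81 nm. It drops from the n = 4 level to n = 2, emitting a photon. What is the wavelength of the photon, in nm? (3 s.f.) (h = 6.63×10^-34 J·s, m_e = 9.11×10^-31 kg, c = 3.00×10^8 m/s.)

λ = 900 nm

E_1 = h²/(8m_eL²) = 1.841×10^-20 J, so ΔE = (4² − 2²)E_1 = 2.209×10^-19 J.
λ = hc/ΔE = (6.63×10^-34·3.00×10^8)/2.209×10^-19 = 9.00×10^-7 m = 900 nm.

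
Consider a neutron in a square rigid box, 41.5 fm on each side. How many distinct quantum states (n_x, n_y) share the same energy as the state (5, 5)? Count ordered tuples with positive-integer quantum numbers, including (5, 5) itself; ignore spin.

degeneracy = 3

The level has n_x² + n_y² = 50. The ordered positive-integer solutions are (1, 7), (5, 5), (7, 1).
That gives 3 states.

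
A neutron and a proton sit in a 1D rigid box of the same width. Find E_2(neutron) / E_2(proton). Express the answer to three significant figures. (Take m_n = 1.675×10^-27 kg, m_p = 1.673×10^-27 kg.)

0.999

E_n ∝ 1/m at fixed n and L, so the ratio is m_p/m_n = 1.673×10^-27/1.675×10^-27 = 0.999.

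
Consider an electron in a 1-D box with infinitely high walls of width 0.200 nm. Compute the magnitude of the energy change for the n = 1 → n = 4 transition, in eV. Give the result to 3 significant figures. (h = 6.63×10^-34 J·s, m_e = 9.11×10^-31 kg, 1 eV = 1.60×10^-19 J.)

E_1 = h²/(8m_eL²) = 1.508×10^-18 J.
|ΔE| = |1² − 4²|·E_1 = 15·1.508×10^-18 J = 2.262×10^-17 J = 141 eV.

|ΔE| = 141 eV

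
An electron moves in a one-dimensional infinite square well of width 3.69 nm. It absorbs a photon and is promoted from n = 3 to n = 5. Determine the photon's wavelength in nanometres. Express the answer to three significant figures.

E_1 = h²/(8m_eL²) = 4.425×10^-21 J, so ΔE = (5² − 3²)E_1 = 7.080×10^-20 J.
λ = hc/ΔE = (6.626×10^-34·2.998×10^8)/7.080×10^-20 = 2.81×10^-6 m = 2.81×10^3 nm.

λ = 2.81×10^3 nm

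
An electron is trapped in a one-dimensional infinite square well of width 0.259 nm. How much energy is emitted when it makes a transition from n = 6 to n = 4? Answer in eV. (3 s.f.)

E_1 = h²/(8m_eL²) = 8.981×10^-19 J.
|ΔE| = |6² − 4²|·E_1 = 20·8.981×10^-19 J = 1.796×10^-17 J = 112 eV.

|ΔE| = 112 eV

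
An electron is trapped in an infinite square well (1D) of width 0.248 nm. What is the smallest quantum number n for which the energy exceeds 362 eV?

E_1 = h²/(8m_eL²) = 9.796×10^-19 J = 6.115 eV.
Need n² > 362/6.115 = 59.20, i.e. n > 7.694.
The smallest integer satisfying this is n = 8.

n = 8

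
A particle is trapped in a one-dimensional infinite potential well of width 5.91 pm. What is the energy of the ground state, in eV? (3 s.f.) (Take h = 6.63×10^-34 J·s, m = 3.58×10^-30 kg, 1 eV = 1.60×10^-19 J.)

For an infinite well E_n = n²h²/(8mL²), so E_1 = h²/(8mL²) = (6.63×10^-34)²/(8·3.58×10^-30·(5.91×10^-12 m)²) = 4.394×10^-16 J.
Converting, E_1 = 4.394×10^-16 J / (1.60×10^-19 J/eV) = 2.75×10^3 eV.

E_1 = 2.75×10^3 eV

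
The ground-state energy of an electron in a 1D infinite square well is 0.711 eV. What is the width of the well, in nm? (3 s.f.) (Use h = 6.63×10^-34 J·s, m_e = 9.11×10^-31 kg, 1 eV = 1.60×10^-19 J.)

L = 0.728 nm

From E_n = n²h²/(8m_eL²), L = n·h/√(8m_eE_n).
E_1 = 0.711 eV = 1.138×10^-19 J, so L = 1·6.63×10^-34/√(8·9.11×10^-31·1.138×10^-19) = 7.28×10^-10 m = 0.728 nm.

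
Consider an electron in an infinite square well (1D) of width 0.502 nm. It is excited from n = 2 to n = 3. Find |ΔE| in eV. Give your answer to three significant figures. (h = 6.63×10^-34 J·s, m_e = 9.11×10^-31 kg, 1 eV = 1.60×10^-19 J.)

E_1 = h²/(8m_eL²) = 2.393×10^-19 J.
|ΔE| = |2² − 3²|·E_1 = 5·2.393×10^-19 J = 1.196×10^-18 J = 7.48 eV.

|ΔE| = 7.48 eV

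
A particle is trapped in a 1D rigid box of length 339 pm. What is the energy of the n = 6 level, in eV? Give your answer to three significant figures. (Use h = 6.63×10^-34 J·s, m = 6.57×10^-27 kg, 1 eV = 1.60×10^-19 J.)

For an infinite well E_n = n²h²/(8mL²), so E_1 = h²/(8mL²) = (6.63×10^-34)²/(8·6.57×10^-27·(3.39×10^-10 m)²) = 7.277×10^-23 J.
Then E_6 = 6²·E_1 = 36·7.277×10^-23 J = 2.620×10^-21 J.
Converting, E_6 = 2.620×10^-21 J / (1.60×10^-19 J/eV) = 0.0164 eV.

E_6 = 0.0164 eV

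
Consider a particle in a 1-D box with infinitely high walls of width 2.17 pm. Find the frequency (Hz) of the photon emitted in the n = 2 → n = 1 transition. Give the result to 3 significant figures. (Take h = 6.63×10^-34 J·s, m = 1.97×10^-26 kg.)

f = 2.68×10^15 Hz

E_1 = h²/(8mL²) = 5.923×10^-19 J and ΔE = (2² − 1²)E_1 = 1.777×10^-18 J.
f = ΔE/h = 1.777×10^-18/6.63×10^-34 = 2.68×10^15 Hz.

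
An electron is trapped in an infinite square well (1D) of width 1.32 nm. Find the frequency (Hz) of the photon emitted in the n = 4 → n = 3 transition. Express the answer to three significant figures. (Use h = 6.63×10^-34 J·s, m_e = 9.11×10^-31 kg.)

E_1 = h²/(8m_eL²) = 3.462×10^-20 J and ΔE = (4² − 3²)E_1 = 2.423×10^-19 J.
f = ΔE/h = 2.423×10^-19/6.63×10^-34 = 3.65×10^14 Hz.

f = 3.65×10^14 Hz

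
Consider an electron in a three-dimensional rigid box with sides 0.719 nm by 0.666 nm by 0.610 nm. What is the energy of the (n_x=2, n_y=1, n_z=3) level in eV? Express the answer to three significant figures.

For a 3D rectangular well E = (h²/8m_e)·Σ n_i²/L_i² = (6.626×10^-34)²/(8·9.109×10^-31) · [2²/(0.719 nm)² + 1²/(0.666 nm)² + 3²/(0.610 nm)²].
Evaluating gives E = 2.059×10^-18 J = 12.9 eV.

E = 12.9 eV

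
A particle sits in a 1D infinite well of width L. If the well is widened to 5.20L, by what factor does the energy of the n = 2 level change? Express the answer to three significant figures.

0.0370

E_n ∝ 1/L², so the energy scales by 1/5.20² = 0.0370.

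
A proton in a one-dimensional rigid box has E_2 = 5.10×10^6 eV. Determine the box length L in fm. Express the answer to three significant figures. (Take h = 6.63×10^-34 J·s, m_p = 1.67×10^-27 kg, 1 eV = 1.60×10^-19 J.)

L = 12.7 fm

From E_n = n²h²/(8m_pL²), L = n·h/√(8m_pE_n).
E_2 = 5.10×10^6 eV = 8.160×10^-13 J, so L = 2·6.63×10^-34/√(8·1.67×10^-27·8.160×10^-13) = 1.27×10^-14 m = 12.7 fm.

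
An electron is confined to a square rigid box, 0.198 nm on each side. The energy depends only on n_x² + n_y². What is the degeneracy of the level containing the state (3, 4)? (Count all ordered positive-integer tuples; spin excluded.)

degeneracy = 2

The level has n_x² + n_y² = 25. The ordered positive-integer solutions are (3, 4), (4, 3).
That gives 2 states.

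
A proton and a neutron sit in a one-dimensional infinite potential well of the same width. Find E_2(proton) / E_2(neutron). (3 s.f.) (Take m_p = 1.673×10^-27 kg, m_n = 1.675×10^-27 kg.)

E_n ∝ 1/m at fixed n and L, so the ratio is m_n/m_p = 1.675×10^-27/1.673×10^-27 = 1.00.

1.00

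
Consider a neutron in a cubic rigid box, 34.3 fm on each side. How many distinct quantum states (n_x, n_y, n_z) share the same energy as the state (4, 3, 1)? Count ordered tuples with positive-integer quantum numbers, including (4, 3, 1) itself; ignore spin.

The level has n_x² + n_y² + n_z² = 26. The ordered positive-integer solutions are (1, 3, 4), (1, 4, 3), (3, 1, 4), (3, 4, 1), (4, 1, 3), (4, 3, 1).
That gives 6 states.

degeneracy = 6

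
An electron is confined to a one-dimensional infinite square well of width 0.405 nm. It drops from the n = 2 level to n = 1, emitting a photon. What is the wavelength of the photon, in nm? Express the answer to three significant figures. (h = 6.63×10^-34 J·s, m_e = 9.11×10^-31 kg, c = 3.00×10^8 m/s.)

λ = 180 nm

E_1 = h²/(8m_eL²) = 3.677×10^-19 J, so ΔE = (2² − 1²)E_1 = 1.103×10^-18 J.
λ = hc/ΔE = (6.63×10^-34·3.00×10^8)/1.103×10^-18 = 1.80×10^-7 m = 180 nm.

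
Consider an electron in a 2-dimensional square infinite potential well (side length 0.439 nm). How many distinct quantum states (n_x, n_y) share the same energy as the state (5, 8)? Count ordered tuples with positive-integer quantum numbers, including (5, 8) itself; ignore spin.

degeneracy = 2

The level has n_x² + n_y² = 89. The ordered positive-integer solutions are (5, 8), (8, 5).
That gives 2 states.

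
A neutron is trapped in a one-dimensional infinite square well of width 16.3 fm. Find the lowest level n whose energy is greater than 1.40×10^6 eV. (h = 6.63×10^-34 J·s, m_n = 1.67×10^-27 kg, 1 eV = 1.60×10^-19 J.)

n = 2

E_1 = h²/(8m_nL²) = 1.238×10^-13 J = 7.738×10^5 eV.
Need n² > 1.40×10^6/7.738×10^5 = 1.809, i.e. n > 1.345.
The smallest integer satisfying this is n = 2.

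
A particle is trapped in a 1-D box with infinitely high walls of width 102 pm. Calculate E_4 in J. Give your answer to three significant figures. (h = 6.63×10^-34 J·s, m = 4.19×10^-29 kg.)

E_4 = 2.02×10^-18 J

For an infinite well E_n = n²h²/(8mL²), so E_1 = h²/(8mL²) = (6.63×10^-34)²/(8·4.19×10^-29·(1.02×10^-10 m)²) = 1.260×10^-19 J.
Then E_4 = 4²·E_1 = 16·1.260×10^-19 J = 2.02×10^-18 J.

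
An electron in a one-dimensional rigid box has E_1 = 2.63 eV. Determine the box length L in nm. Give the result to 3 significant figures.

L = 0.378 nm

From E_n = n²h²/(8m_eL²), L = n·h/√(8m_eE_n).
E_1 = 2.63 eV = 4.213×10^-19 J, so L = 1·6.626×10^-34/√(8·9.109×10^-31·4.213×10^-19) = 3.78×10^-10 m = 0.378 nm.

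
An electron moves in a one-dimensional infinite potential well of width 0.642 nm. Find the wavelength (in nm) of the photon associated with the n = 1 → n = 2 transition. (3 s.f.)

E_1 = h²/(8m_eL²) = 1.462×10^-19 J, so ΔE = (2² − 1²)E_1 = 4.386×10^-19 J.
λ = hc/ΔE = (6.626×10^-34·2.998×10^8)/4.386×10^-19 = 4.53×10^-7 m = 453 nm.

λ = 453 nm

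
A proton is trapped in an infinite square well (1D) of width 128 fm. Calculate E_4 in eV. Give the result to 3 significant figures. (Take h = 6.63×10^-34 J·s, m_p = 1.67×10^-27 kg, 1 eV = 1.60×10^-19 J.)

E_4 = 2.01×10^5 eV

For an infinite well E_n = n²h²/(8m_pL²), so E_1 = h²/(8m_pL²) = (6.63×10^-34)²/(8·1.67×10^-27·(1.28×10^-13 m)²) = 2.008×10^-15 J.
Then E_4 = 4²·E_1 = 16·2.008×10^-15 J = 3.213×10^-14 J.
Converting, E_4 = 3.213×10^-14 J / (1.60×10^-19 J/eV) = 2.01×10^5 eV.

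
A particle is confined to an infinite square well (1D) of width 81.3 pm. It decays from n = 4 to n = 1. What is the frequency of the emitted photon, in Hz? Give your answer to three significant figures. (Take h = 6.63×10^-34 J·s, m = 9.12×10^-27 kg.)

E_1 = h²/(8mL²) = 9.115×10^-22 J and ΔE = (4² − 1²)E_1 = 1.367×10^-20 J.
f = ΔE/h = 1.367×10^-20/6.63×10^-34 = 2.06×10^13 Hz.

f = 2.06×10^13 Hz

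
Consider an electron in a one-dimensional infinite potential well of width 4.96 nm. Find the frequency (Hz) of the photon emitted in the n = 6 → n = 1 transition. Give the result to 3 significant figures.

E_1 = h²/(8m_eL²) = 2.449×10^-21 J and ΔE = (6² − 1²)E_1 = 8.571×10^-20 J.
f = ΔE/h = 8.571×10^-20/6.626×10^-34 = 1.29×10^14 Hz.

f = 1.29×10^14 Hz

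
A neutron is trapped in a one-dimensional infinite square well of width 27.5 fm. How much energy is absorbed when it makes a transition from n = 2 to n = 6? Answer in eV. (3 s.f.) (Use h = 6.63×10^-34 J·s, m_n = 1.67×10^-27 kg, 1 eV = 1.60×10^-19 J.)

E_1 = h²/(8m_nL²) = 4.351×10^-14 J.
|ΔE| = |2² − 6²|·E_1 = 32·4.351×10^-14 J = 1.392×10^-12 J = 8.70×10^6 eV.

|ΔE| = 8.70×10^6 eV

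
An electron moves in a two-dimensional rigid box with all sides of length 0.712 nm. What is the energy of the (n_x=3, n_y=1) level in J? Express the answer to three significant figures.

E = 1.19×10^-18 J

For a 2D rectangular well E = (h²/8m_e)·Σ n_i²/L_i² = (6.626×10^-34)²/(8·9.109×10^-31) · [3²/(0.712 nm)² + 1²/(0.712 nm)²].
Evaluating gives E = 1.19×10^-18 J.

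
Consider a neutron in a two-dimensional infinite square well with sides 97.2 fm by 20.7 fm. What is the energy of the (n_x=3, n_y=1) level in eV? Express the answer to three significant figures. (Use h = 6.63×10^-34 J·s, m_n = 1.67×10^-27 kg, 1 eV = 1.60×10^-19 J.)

E = 6.76×10^5 eV

For a 2D rectangular well E = (h²/8m_n)·Σ n_i²/L_i² = (6.63×10^-34)²/(8·1.67×10^-27) · [3²/(97.2 fm)² + 1²/(20.7 fm)²].
Evaluating gives E = 1.081×10^-13 J = 6.76×10^5 eV.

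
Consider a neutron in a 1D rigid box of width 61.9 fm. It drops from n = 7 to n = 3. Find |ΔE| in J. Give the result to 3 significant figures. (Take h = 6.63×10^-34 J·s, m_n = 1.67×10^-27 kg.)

|ΔE| = 3.43×10^-13 J

E_1 = h²/(8m_nL²) = 8.587×10^-15 J.
|ΔE| = |7² − 3²|·E_1 = 40·8.587×10^-15 J = 3.43×10^-13 J.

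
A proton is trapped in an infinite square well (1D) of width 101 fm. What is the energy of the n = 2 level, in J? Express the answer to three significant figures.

For an infinite well E_n = n²h²/(8m_pL²), so E_1 = h²/(8m_pL²) = (6.626×10^-34)²/(8·1.673×10^-27·(1.01×10^-13 m)²) = 3.216×10^-15 J.
Then E_2 = 2²·E_1 = 4·3.216×10^-15 J = 1.29×10^-14 J.

E_2 = 1.29×10^-14 J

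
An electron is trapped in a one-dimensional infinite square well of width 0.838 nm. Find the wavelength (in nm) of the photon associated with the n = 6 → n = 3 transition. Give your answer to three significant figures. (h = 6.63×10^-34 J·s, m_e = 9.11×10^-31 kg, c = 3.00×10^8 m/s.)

E_1 = h²/(8m_eL²) = 8.589×10^-20 J, so ΔE = (6² − 3²)E_1 = 2.319×10^-18 J.
λ = hc/ΔE = (6.63×10^-34·3.00×10^8)/2.319×10^-18 = 8.58×10^-8 m = 85.8 nm.

λ = 85.8 nm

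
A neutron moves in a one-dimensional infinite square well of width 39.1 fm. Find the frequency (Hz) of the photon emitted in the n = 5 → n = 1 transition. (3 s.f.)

f = 7.76×10^20 Hz

E_1 = h²/(8m_nL²) = 2.143×10^-14 J and ΔE = (5² − 1²)E_1 = 5.143×10^-13 J.
f = ΔE/h = 5.143×10^-13/6.626×10^-34 = 7.76×10^20 Hz.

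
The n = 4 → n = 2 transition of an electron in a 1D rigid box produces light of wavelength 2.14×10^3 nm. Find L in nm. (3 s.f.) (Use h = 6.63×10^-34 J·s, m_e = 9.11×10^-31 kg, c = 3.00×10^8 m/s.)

L = 2.79 nm

The photon carries ΔE = hc/λ = 6.63×10^-34·3.00×10^8/2.14×10^-6 m = 9.294×10^-20 J.
Since ΔE = (4² − 2²)E_1, E_1 = 7.745×10^-21 J, and L = h/√(8m_eE_1) = 2.79×10^-9 m = 2.79 nm.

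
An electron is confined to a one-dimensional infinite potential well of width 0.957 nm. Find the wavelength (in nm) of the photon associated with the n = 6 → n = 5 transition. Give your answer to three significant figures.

λ = 275 nm

E_1 = h²/(8m_eL²) = 6.578×10^-20 J, so ΔE = (6² − 5²)E_1 = 7.236×10^-19 J.
λ = hc/ΔE = (6.626×10^-34·2.998×10^8)/7.236×10^-19 = 2.75×10^-7 m = 275 nm.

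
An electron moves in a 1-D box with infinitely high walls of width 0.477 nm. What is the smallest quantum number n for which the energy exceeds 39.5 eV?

n = 5

E_1 = h²/(8m_eL²) = 2.648×10^-19 J = 1.653 eV.
Need n² > 39.5/1.653 = 23.90, i.e. n > 4.889.
The smallest integer satisfying this is n = 5.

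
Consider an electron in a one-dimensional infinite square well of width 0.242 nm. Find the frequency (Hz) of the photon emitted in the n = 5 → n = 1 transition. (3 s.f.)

E_1 = h²/(8m_eL²) = 1.029×10^-18 J and ΔE = (5² − 1²)E_1 = 2.470×10^-17 J.
f = ΔE/h = 2.470×10^-17/6.626×10^-34 = 3.73×10^16 Hz.

f = 3.73×10^16 Hz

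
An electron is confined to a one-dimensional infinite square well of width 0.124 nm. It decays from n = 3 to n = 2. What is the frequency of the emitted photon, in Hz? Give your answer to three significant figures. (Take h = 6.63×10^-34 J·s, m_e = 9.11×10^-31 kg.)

E_1 = h²/(8m_eL²) = 3.923×10^-18 J and ΔE = (3² − 2²)E_1 = 1.961×10^-17 J.
f = ΔE/h = 1.961×10^-17/6.63×10^-34 = 2.96×10^16 Hz.

f = 2.96×10^16 Hz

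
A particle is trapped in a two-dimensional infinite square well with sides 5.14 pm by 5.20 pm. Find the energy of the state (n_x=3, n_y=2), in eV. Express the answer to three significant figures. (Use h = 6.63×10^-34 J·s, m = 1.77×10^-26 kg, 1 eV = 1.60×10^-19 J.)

E = 9.48 eV

For a 2D rectangular well E = (h²/8m)·Σ n_i²/L_i² = (6.63×10^-34)²/(8·1.77×10^-26) · [3²/(5.14 pm)² + 2²/(5.20 pm)²].
Evaluating gives E = 1.517×10^-18 J = 9.48 eV.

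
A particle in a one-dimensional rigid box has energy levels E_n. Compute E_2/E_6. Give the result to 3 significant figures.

0.111

E_n ∝ n², so E_2/E_6 = 2²/6² = 4/36 = 0.111.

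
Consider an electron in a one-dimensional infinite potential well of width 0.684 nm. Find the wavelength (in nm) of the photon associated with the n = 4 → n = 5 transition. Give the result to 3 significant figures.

λ = 171 nm

E_1 = h²/(8m_eL²) = 1.288×10^-19 J, so ΔE = (5² − 4²)E_1 = 1.159×10^-18 J.
λ = hc/ΔE = (6.626×10^-34·2.998×10^8)/1.159×10^-18 = 1.71×10^-7 m = 171 nm.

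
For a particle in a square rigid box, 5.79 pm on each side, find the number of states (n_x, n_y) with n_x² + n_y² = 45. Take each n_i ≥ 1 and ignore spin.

degeneracy = 2

The level has n_x² + n_y² = 45. The ordered positive-integer solutions are (3, 6), (6, 3).
That gives 2 states.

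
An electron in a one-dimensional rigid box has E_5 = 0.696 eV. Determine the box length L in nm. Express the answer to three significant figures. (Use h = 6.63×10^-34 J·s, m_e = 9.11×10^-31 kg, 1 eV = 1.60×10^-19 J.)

L = 3.68 nm

From E_n = n²h²/(8m_eL²), L = n·h/√(8m_eE_n).
E_5 = 0.696 eV = 1.114×10^-19 J, so L = 5·6.63×10^-34/√(8·9.11×10^-31·1.114×10^-19) = 3.68×10^-9 m = 3.68 nm.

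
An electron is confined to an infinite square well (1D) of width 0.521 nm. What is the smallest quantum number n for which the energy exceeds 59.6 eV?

E_1 = h²/(8m_eL²) = 2.220×10^-19 J = 1.386 eV.
Need n² > 59.6/1.386 = 43.00, i.e. n > 6.557.
The smallest integer satisfying this is n = 7.

n = 7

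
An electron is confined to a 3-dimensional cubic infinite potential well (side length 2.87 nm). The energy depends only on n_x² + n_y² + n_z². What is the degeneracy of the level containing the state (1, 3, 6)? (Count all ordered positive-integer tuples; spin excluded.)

The level has n_x² + n_y² + n_z² = 46. The ordered positive-integer solutions are (1, 3, 6), (1, 6, 3), (3, 1, 6), (3, 6, 1), (6, 1, 3), (6, 3, 1).
That gives 6 states.

degeneracy = 6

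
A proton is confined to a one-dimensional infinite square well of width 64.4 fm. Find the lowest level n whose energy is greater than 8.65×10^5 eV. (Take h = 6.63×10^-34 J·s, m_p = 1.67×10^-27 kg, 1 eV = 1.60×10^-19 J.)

E_1 = h²/(8m_pL²) = 7.933×10^-15 J = 4.958×10^4 eV.
Need n² > 8.65×10^5/4.958×10^4 = 17.45, i.e. n > 4.177.
The smallest integer satisfying this is n = 5.

n = 5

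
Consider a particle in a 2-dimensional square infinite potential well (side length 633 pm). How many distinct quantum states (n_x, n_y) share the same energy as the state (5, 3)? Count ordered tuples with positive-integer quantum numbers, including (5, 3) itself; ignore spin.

The level has n_x² + n_y² = 34. The ordered positive-integer solutions are (3, 5), (5, 3).
That gives 2 states.

degeneracy = 2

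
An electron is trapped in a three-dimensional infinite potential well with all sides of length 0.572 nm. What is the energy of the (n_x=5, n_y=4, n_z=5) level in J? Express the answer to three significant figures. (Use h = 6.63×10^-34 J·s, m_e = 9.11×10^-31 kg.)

E = 1.22×10^-17 J

For a 3D rectangular well E = (h²/8m_e)·Σ n_i²/L_i² = (6.63×10^-34)²/(8·9.11×10^-31) · [5²/(0.572 nm)² + 4²/(0.572 nm)² + 5²/(0.572 nm)²].
Evaluating gives E = 1.22×10^-17 J.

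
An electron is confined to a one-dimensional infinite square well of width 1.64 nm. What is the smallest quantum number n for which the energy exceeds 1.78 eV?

E_1 = h²/(8m_eL²) = 2.240×10^-20 J = 0.1398 eV.
Need n² > 1.78/0.1398 = 12.73, i.e. n > 3.568.
The smallest integer satisfying this is n = 4.

n = 4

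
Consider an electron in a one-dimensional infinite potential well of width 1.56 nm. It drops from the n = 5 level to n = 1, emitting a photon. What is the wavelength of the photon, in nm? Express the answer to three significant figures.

E_1 = h²/(8m_eL²) = 2.476×10^-20 J, so ΔE = (5² − 1²)E_1 = 5.942×10^-19 J.
λ = hc/ΔE = (6.626×10^-34·2.998×10^8)/5.942×10^-19 = 3.34×10^-7 m = 334 nm.

λ = 334 nm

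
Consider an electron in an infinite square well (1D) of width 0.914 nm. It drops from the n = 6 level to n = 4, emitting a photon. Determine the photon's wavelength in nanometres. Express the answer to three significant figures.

λ = 138 nm

E_1 = h²/(8m_eL²) = 7.212×10^-20 J, so ΔE = (6² − 4²)E_1 = 1.442×10^-18 J.
λ = hc/ΔE = (6.626×10^-34·2.998×10^8)/1.442×10^-18 = 1.38×10^-7 m = 138 nm.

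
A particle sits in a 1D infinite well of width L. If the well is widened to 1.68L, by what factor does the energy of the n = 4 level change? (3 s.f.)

0.354

E_n ∝ 1/L², so the energy scales by 1/1.68² = 0.354.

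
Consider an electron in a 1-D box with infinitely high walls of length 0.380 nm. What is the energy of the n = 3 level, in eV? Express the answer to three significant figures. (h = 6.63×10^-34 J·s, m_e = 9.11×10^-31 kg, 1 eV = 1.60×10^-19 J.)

E_3 = 23.5 eV

For an infinite well E_n = n²h²/(8m_eL²), so E_1 = h²/(8m_eL²) = (6.63×10^-34)²/(8·9.11×10^-31·(3.80×10^-10 m)²) = 4.177×10^-19 J.
Then E_3 = 3²·E_1 = 9·4.177×10^-19 J = 3.759×10^-18 J.
Converting, E_3 = 3.759×10^-18 J / (1.60×10^-19 J/eV) = 23.5 eV.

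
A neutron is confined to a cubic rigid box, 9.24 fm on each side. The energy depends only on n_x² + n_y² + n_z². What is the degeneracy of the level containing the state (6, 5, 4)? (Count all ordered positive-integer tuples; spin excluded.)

degeneracy = 12

The level has n_x² + n_y² + n_z² = 77. The ordered positive-integer solutions are (2, 3, 8), (2, 8, 3), (3, 2, 8), (3, 8, 2), (4, 5, 6), (4, 6, 5), (5, 4, 6), (5, 6, 4), (6, 4, 5), (6, 5, 4), (8, 2, 3), (8, 3, 2).
That gives 12 states.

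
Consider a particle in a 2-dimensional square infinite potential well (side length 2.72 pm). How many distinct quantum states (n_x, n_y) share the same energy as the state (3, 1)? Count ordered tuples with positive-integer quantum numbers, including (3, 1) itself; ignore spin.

The level has n_x² + n_y² = 10. The ordered positive-integer solutions are (1, 3), (3, 1).
That gives 2 states.

degeneracy = 2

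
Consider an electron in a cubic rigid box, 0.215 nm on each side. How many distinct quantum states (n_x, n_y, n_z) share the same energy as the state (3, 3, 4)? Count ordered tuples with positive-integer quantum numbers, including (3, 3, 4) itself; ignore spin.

The level has n_x² + n_y² + n_z² = 34. The ordered positive-integer solutions are (3, 3, 4), (3, 4, 3), (4, 3, 3).
That gives 3 states.

degeneracy = 3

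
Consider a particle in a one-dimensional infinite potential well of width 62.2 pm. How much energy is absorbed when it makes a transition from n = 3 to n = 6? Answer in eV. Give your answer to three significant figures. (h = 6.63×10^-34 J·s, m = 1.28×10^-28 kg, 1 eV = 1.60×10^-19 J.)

E_1 = h²/(8mL²) = 1.110×10^-19 J.
|ΔE| = |3² − 6²|·E_1 = 27·1.110×10^-19 J = 2.997×10^-18 J = 18.7 eV.

|ΔE| = 18.7 eV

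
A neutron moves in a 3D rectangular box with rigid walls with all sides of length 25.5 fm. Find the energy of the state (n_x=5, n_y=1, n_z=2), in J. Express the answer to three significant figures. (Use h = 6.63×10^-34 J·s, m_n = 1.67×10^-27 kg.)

For a 3D rectangular well E = (h²/8m_n)·Σ n_i²/L_i² = (6.63×10^-34)²/(8·1.67×10^-27) · [5²/(25.5 fm)² + 1²/(25.5 fm)² + 2²/(25.5 fm)²].
Evaluating gives E = 1.52×10^-12 J.

E = 1.52×10^-12 J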